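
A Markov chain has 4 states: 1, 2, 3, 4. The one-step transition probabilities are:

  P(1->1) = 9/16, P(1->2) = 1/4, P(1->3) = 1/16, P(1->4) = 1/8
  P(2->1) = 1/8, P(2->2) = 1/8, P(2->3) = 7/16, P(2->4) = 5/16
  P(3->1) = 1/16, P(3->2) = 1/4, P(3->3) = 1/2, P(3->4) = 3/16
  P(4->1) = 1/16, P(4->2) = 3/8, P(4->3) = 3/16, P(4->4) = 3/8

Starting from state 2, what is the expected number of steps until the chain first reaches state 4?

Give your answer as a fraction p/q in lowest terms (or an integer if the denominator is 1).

Let h_i = expected steps to first reach 4 from state i.
Boundary: h_4 = 0.
First-step equations for the other states:
  h_1 = 1 + 9/16*h_1 + 1/4*h_2 + 1/16*h_3 + 1/8*h_4
  h_2 = 1 + 1/8*h_1 + 1/8*h_2 + 7/16*h_3 + 5/16*h_4
  h_3 = 1 + 1/16*h_1 + 1/4*h_2 + 1/2*h_3 + 3/16*h_4

Substituting h_4 = 0 and rearranging gives the linear system (I - Q) h = 1:
  [7/16, -1/4, -1/16] . (h_1, h_2, h_3) = 1
  [-1/8, 7/8, -7/16] . (h_1, h_2, h_3) = 1
  [-1/16, -1/4, 1/2] . (h_1, h_2, h_3) = 1

Solving yields:
  h_1 = 432/79
  h_2 = 344/79
  h_3 = 384/79

Starting state is 2, so the expected hitting time is h_2 = 344/79.

Answer: 344/79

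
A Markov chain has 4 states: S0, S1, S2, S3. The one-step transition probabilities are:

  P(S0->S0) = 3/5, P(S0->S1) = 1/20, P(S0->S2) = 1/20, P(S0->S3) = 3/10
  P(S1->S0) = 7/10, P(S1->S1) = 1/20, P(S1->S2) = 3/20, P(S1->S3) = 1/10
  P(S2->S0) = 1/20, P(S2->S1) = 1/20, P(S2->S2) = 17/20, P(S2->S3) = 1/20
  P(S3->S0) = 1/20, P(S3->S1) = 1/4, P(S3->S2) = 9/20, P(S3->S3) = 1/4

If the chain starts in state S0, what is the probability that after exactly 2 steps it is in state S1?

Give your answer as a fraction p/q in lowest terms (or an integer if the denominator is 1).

Computing P^2 by repeated multiplication:
P^1 =
  S0: [3/5, 1/20, 1/20, 3/10]
  S1: [7/10, 1/20, 3/20, 1/10]
  S2: [1/20, 1/20, 17/20, 1/20]
  S3: [1/20, 1/4, 9/20, 1/4]
P^2 =
  S0: [33/80, 11/100, 43/200, 21/80]
  S1: [187/400, 7/100, 43/200, 99/400]
  S2: [11/100, 3/50, 151/200, 3/40]
  S3: [6/25, 1/10, 107/200, 1/8]

(P^2)[S0 -> S1] = 11/100

Answer: 11/100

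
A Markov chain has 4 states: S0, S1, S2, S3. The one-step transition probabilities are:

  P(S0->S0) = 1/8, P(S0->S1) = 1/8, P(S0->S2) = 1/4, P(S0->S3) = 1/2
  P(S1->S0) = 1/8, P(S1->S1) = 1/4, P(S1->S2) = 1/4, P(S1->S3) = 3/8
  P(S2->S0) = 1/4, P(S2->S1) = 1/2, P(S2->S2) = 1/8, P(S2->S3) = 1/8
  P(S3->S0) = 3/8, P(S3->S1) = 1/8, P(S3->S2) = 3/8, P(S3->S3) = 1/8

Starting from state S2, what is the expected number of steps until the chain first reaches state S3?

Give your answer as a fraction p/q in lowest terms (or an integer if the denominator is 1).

Let h_i = expected steps to first reach S3 from state i.
Boundary: h_S3 = 0.
First-step equations for the other states:
  h_S0 = 1 + 1/8*h_S0 + 1/8*h_S1 + 1/4*h_S2 + 1/2*h_S3
  h_S1 = 1 + 1/8*h_S0 + 1/4*h_S1 + 1/4*h_S2 + 3/8*h_S3
  h_S2 = 1 + 1/4*h_S0 + 1/2*h_S1 + 1/8*h_S2 + 1/8*h_S3

Substituting h_S3 = 0 and rearranging gives the linear system (I - Q) h = 1:
  [7/8, -1/8, -1/4] . (h_S0, h_S1, h_S2) = 1
  [-1/8, 3/4, -1/4] . (h_S0, h_S1, h_S2) = 1
  [-1/4, -1/2, 7/8] . (h_S0, h_S1, h_S2) = 1

Solving yields:
  h_S0 = 168/65
  h_S1 = 192/65
  h_S2 = 232/65

Starting state is S2, so the expected hitting time is h_S2 = 232/65.

Answer: 232/65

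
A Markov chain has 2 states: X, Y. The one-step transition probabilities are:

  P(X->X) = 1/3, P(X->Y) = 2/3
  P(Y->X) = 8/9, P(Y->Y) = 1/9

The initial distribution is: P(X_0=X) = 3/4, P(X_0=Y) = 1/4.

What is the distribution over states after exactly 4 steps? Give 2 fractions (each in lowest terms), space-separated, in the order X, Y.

Propagating the distribution step by step (d_{t+1} = d_t * P):
d_0 = (X=3/4, Y=1/4)
  d_1[X] = 3/4*1/3 + 1/4*8/9 = 17/36
  d_1[Y] = 3/4*2/3 + 1/4*1/9 = 19/36
d_1 = (X=17/36, Y=19/36)
  d_2[X] = 17/36*1/3 + 19/36*8/9 = 203/324
  d_2[Y] = 17/36*2/3 + 19/36*1/9 = 121/324
d_2 = (X=203/324, Y=121/324)
  d_3[X] = 203/324*1/3 + 121/324*8/9 = 1577/2916
  d_3[Y] = 203/324*2/3 + 121/324*1/9 = 1339/2916
d_3 = (X=1577/2916, Y=1339/2916)
  d_4[X] = 1577/2916*1/3 + 1339/2916*8/9 = 15443/26244
  d_4[Y] = 1577/2916*2/3 + 1339/2916*1/9 = 10801/26244
d_4 = (X=15443/26244, Y=10801/26244)

Answer: 15443/26244 10801/26244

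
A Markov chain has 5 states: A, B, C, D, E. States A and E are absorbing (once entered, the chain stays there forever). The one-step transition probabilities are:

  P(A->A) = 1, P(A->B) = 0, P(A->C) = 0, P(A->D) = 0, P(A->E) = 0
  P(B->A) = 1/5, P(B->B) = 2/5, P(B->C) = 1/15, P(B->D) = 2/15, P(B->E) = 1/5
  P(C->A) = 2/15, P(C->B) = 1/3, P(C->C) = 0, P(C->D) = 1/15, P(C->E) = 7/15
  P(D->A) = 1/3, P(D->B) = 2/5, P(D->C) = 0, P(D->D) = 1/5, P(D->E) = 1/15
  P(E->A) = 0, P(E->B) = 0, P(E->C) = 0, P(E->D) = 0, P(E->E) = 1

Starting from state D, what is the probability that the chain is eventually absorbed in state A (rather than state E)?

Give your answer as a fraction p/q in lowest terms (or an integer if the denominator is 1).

Let a_i = P(absorbed in A | start in state i).
Boundary conditions: a_A = 1, a_E = 0.
For each transient state i, a_i = sum_j P(i->j) * a_j:
  a_B = 1/5*a_A + 2/5*a_B + 1/15*a_C + 2/15*a_D + 1/5*a_E
  a_C = 2/15*a_A + 1/3*a_B + 0*a_C + 1/15*a_D + 7/15*a_E
  a_D = 1/3*a_A + 2/5*a_B + 0*a_C + 1/5*a_D + 1/15*a_E

Substituting a_A = 1 and a_E = 0, rearrange to (I - Q) a = r where r[i] = P(i -> A):
  [3/5, -1/15, -2/15] . (a_B, a_C, a_D) = 1/5
  [-1/3, 1, -1/15] . (a_B, a_C, a_D) = 2/15
  [-2/5, 0, 4/5] . (a_B, a_C, a_D) = 1/3

Solving yields:
  a_B = 719/1374
  a_C = 485/1374
  a_D = 466/687

Starting state is D, so the absorption probability is a_D = 466/687.

Answer: 466/687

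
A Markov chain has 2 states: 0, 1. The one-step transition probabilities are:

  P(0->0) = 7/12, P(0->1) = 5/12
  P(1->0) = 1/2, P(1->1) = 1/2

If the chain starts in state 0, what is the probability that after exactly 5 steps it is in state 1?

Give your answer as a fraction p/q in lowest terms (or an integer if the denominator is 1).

Computing P^5 by repeated multiplication:
P^1 =
  0: [7/12, 5/12]
  1: [1/2, 1/2]
P^2 =
  0: [79/144, 65/144]
  1: [13/24, 11/24]
P^3 =
  0: [943/1728, 785/1728]
  1: [157/288, 131/288]
P^4 =
  0: [11311/20736, 9425/20736]
  1: [1885/3456, 1571/3456]
P^5 =
  0: [135727/248832, 113105/248832]
  1: [22621/41472, 18851/41472]

(P^5)[0 -> 1] = 113105/248832

Answer: 113105/248832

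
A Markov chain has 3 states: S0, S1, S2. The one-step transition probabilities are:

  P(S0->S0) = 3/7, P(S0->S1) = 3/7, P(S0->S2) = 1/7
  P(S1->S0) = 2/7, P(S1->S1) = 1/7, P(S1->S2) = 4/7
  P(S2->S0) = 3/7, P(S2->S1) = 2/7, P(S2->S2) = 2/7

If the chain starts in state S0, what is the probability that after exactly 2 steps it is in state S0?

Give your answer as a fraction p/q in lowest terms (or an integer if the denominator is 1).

Computing P^2 by repeated multiplication:
P^1 =
  S0: [3/7, 3/7, 1/7]
  S1: [2/7, 1/7, 4/7]
  S2: [3/7, 2/7, 2/7]
P^2 =
  S0: [18/49, 2/7, 17/49]
  S1: [20/49, 15/49, 2/7]
  S2: [19/49, 15/49, 15/49]

(P^2)[S0 -> S0] = 18/49

Answer: 18/49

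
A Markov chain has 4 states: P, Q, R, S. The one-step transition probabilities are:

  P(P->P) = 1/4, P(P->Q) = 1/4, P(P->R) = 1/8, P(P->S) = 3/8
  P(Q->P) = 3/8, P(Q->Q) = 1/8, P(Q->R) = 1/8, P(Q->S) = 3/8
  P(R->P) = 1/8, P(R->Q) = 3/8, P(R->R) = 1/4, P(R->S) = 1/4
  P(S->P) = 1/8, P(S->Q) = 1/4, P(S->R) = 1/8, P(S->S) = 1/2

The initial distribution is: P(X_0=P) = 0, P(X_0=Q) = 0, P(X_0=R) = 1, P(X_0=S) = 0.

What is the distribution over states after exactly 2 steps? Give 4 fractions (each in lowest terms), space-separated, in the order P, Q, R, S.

Propagating the distribution step by step (d_{t+1} = d_t * P):
d_0 = (P=0, Q=0, R=1, S=0)
  d_1[P] = 0*1/4 + 0*3/8 + 1*1/8 + 0*1/8 = 1/8
  d_1[Q] = 0*1/4 + 0*1/8 + 1*3/8 + 0*1/4 = 3/8
  d_1[R] = 0*1/8 + 0*1/8 + 1*1/4 + 0*1/8 = 1/4
  d_1[S] = 0*3/8 + 0*3/8 + 1*1/4 + 0*1/2 = 1/4
d_1 = (P=1/8, Q=3/8, R=1/4, S=1/4)
  d_2[P] = 1/8*1/4 + 3/8*3/8 + 1/4*1/8 + 1/4*1/8 = 15/64
  d_2[Q] = 1/8*1/4 + 3/8*1/8 + 1/4*3/8 + 1/4*1/4 = 15/64
  d_2[R] = 1/8*1/8 + 3/8*1/8 + 1/4*1/4 + 1/4*1/8 = 5/32
  d_2[S] = 1/8*3/8 + 3/8*3/8 + 1/4*1/4 + 1/4*1/2 = 3/8
d_2 = (P=15/64, Q=15/64, R=5/32, S=3/8)

Answer: 15/64 15/64 5/32 3/8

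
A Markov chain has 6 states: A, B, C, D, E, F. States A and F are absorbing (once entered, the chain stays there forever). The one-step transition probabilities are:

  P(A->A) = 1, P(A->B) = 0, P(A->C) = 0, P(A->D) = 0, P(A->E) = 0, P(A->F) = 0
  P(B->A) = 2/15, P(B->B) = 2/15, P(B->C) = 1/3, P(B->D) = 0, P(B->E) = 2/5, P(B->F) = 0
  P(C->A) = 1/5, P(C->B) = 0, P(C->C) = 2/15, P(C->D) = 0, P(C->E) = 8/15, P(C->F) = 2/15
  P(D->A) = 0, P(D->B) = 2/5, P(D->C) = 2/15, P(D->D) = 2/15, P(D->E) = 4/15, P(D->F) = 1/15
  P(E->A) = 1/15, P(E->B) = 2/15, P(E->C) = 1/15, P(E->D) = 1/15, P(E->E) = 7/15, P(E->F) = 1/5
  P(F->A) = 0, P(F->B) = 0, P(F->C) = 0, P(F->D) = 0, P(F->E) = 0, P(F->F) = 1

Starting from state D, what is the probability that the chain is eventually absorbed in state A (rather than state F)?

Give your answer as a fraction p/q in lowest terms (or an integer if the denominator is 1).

Let a_i = P(absorbed in A | start in state i).
Boundary conditions: a_A = 1, a_F = 0.
For each transient state i, a_i = sum_j P(i->j) * a_j:
  a_B = 2/15*a_A + 2/15*a_B + 1/3*a_C + 0*a_D + 2/5*a_E + 0*a_F
  a_C = 1/5*a_A + 0*a_B + 2/15*a_C + 0*a_D + 8/15*a_E + 2/15*a_F
  a_D = 0*a_A + 2/5*a_B + 2/15*a_C + 2/15*a_D + 4/15*a_E + 1/15*a_F
  a_E = 1/15*a_A + 2/15*a_B + 1/15*a_C + 1/15*a_D + 7/15*a_E + 1/5*a_F

Substituting a_A = 1 and a_F = 0, rearrange to (I - Q) a = r where r[i] = P(i -> A):
  [13/15, -1/3, 0, -2/5] . (a_B, a_C, a_D, a_E) = 2/15
  [0, 13/15, 0, -8/15] . (a_B, a_C, a_D, a_E) = 1/5
  [-2/5, -2/15, 13/15, -4/15] . (a_B, a_C, a_D, a_E) = 0
  [-2/15, -1/15, -1/15, 8/15] . (a_B, a_C, a_D, a_E) = 1/15

Solving yields:
  a_B = 24/49
  a_C = 1297/2891
  a_D = 1168/2891
  a_E = 2047/5782

Starting state is D, so the absorption probability is a_D = 1168/2891.

Answer: 1168/2891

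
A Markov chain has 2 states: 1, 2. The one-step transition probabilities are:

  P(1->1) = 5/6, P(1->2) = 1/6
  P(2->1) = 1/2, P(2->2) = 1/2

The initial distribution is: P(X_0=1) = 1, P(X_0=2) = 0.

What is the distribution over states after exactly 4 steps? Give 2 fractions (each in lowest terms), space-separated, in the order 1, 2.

Answer: 61/81 20/81

Derivation:
Propagating the distribution step by step (d_{t+1} = d_t * P):
d_0 = (1=1, 2=0)
  d_1[1] = 1*5/6 + 0*1/2 = 5/6
  d_1[2] = 1*1/6 + 0*1/2 = 1/6
d_1 = (1=5/6, 2=1/6)
  d_2[1] = 5/6*5/6 + 1/6*1/2 = 7/9
  d_2[2] = 5/6*1/6 + 1/6*1/2 = 2/9
d_2 = (1=7/9, 2=2/9)
  d_3[1] = 7/9*5/6 + 2/9*1/2 = 41/54
  d_3[2] = 7/9*1/6 + 2/9*1/2 = 13/54
d_3 = (1=41/54, 2=13/54)
  d_4[1] = 41/54*5/6 + 13/54*1/2 = 61/81
  d_4[2] = 41/54*1/6 + 13/54*1/2 = 20/81
d_4 = (1=61/81, 2=20/81)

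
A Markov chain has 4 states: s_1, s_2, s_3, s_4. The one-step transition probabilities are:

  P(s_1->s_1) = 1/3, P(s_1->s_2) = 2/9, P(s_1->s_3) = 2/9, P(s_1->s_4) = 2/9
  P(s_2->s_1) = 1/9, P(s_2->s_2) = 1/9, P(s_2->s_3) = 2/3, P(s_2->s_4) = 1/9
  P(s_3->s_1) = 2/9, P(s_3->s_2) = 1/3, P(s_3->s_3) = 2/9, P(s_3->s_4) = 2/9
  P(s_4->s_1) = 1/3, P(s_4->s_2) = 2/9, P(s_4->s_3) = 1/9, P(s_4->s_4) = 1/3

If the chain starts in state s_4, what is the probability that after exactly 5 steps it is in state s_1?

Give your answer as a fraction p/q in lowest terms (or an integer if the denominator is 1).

Answer: 545/2187

Derivation:
Computing P^5 by repeated multiplication:
P^1 =
  s_1: [1/3, 2/9, 2/9, 2/9]
  s_2: [1/9, 1/9, 2/3, 1/9]
  s_3: [2/9, 1/3, 2/9, 2/9]
  s_4: [1/3, 2/9, 1/9, 1/3]
P^2 =
  s_1: [7/27, 2/9, 8/27, 2/9]
  s_2: [19/81, 23/81, 7/27, 2/9]
  s_3: [19/81, 17/81, 28/81, 17/81]
  s_4: [22/81, 17/81, 23/81, 19/81]
P^3 =
  s_1: [61/243, 56/243, 8/27, 2/9]
  s_2: [176/729, 160/729, 236/729, 157/729]
  s_3: [181/729, 173/729, 71/243, 2/9]
  s_4: [62/243, 56/243, 211/729, 164/729]
P^4 =
  s_1: [545/2187, 502/2187, 656/2187, 484/2187]
  s_2: [1631/6561, 1534/6561, 647/2187, 485/2187]
  s_3: [1628/6561, 1498/6561, 1988/6561, 1447/6561]
  s_4: [1640/6561, 1501/6561, 1966/6561, 1454/6561]
P^5 =
  s_1: [4901/19683, 4528/19683, 1966/6561, 484/2187]
  s_2: [14674/59049, 13529/59049, 17803/59049, 13043/59049]
  s_3: [14699/59049, 13612/59049, 1963/6561, 4357/19683]
  s_4: [545/2187, 4529/19683, 17672/59049, 13075/59049]

(P^5)[s_4 -> s_1] = 545/2187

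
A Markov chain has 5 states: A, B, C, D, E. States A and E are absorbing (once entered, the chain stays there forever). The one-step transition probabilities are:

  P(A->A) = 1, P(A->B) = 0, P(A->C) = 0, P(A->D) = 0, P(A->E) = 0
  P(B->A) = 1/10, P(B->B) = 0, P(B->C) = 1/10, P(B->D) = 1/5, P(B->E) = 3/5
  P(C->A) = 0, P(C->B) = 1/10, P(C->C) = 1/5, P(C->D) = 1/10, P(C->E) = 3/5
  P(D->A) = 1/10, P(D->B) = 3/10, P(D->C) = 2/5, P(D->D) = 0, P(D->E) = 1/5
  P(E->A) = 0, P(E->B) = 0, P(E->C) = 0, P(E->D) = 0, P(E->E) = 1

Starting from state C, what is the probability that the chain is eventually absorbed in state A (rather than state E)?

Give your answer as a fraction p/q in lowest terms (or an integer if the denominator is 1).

Let a_i = P(absorbed in A | start in state i).
Boundary conditions: a_A = 1, a_E = 0.
For each transient state i, a_i = sum_j P(i->j) * a_j:
  a_B = 1/10*a_A + 0*a_B + 1/10*a_C + 1/5*a_D + 3/5*a_E
  a_C = 0*a_A + 1/10*a_B + 1/5*a_C + 1/10*a_D + 3/5*a_E
  a_D = 1/10*a_A + 3/10*a_B + 2/5*a_C + 0*a_D + 1/5*a_E

Substituting a_A = 1 and a_E = 0, rearrange to (I - Q) a = r where r[i] = P(i -> A):
  [1, -1/10, -1/5] . (a_B, a_C, a_D) = 1/10
  [-1/10, 4/5, -1/10] . (a_B, a_C, a_D) = 0
  [-3/10, -2/5, 1] . (a_B, a_C, a_D) = 1/10

Solving yields:
  a_B = 93/691
  a_C = 25/691
  a_D = 107/691

Starting state is C, so the absorption probability is a_C = 25/691.

Answer: 25/691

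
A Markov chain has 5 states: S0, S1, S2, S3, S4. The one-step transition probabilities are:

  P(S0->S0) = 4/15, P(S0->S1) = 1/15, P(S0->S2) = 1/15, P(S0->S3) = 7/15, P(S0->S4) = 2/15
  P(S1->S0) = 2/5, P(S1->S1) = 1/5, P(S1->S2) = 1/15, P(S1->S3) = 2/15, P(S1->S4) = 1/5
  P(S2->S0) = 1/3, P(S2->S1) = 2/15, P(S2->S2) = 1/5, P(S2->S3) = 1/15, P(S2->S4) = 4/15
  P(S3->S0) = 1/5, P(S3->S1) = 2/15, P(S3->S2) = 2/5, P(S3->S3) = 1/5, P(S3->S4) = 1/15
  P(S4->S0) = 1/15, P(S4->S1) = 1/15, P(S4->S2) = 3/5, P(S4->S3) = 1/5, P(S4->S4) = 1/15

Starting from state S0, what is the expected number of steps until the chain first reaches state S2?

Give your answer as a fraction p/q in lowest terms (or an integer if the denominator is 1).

Let h_i = expected steps to first reach S2 from state i.
Boundary: h_S2 = 0.
First-step equations for the other states:
  h_S0 = 1 + 4/15*h_S0 + 1/15*h_S1 + 1/15*h_S2 + 7/15*h_S3 + 2/15*h_S4
  h_S1 = 1 + 2/5*h_S0 + 1/5*h_S1 + 1/15*h_S2 + 2/15*h_S3 + 1/5*h_S4
  h_S3 = 1 + 1/5*h_S0 + 2/15*h_S1 + 2/5*h_S2 + 1/5*h_S3 + 1/15*h_S4
  h_S4 = 1 + 1/15*h_S0 + 1/15*h_S1 + 3/5*h_S2 + 1/5*h_S3 + 1/15*h_S4

Substituting h_S2 = 0 and rearranging gives the linear system (I - Q) h = 1:
  [11/15, -1/15, -7/15, -2/15] . (h_S0, h_S1, h_S3, h_S4) = 1
  [-2/5, 4/5, -2/15, -1/5] . (h_S0, h_S1, h_S3, h_S4) = 1
  [-1/5, -2/15, 4/5, -1/15] . (h_S0, h_S1, h_S3, h_S4) = 1
  [-1/15, -1/15, -1/5, 14/15] . (h_S0, h_S1, h_S3, h_S4) = 1

Solving yields:
  h_S0 = 14940/3469
  h_S1 = 15795/3469
  h_S3 = 11400/3469
  h_S4 = 8355/3469

Starting state is S0, so the expected hitting time is h_S0 = 14940/3469.

Answer: 14940/3469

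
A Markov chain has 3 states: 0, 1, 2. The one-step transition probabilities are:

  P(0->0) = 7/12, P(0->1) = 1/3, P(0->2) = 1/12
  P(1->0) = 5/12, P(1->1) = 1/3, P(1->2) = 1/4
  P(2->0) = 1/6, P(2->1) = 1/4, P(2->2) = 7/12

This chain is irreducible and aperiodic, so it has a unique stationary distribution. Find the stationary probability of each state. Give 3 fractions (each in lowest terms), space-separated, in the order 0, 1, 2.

The stationary distribution satisfies pi = pi * P, i.e.:
  pi_0 = 7/12*pi_0 + 5/12*pi_1 + 1/6*pi_2
  pi_1 = 1/3*pi_0 + 1/3*pi_1 + 1/4*pi_2
  pi_2 = 1/12*pi_0 + 1/4*pi_1 + 7/12*pi_2
with normalization: pi_0 + pi_1 + pi_2 = 1.

Using the first 2 balance equations plus normalization, the linear system A*pi = b is:
  [-5/12, 5/12, 1/6] . pi = 0
  [1/3, -2/3, 1/4] . pi = 0
  [1, 1, 1] . pi = 1

Solving yields:
  pi_0 = 31/74
  pi_1 = 23/74
  pi_2 = 10/37

Verification (pi * P):
  31/74*7/12 + 23/74*5/12 + 10/37*1/6 = 31/74 = pi_0  (ok)
  31/74*1/3 + 23/74*1/3 + 10/37*1/4 = 23/74 = pi_1  (ok)
  31/74*1/12 + 23/74*1/4 + 10/37*7/12 = 10/37 = pi_2  (ok)

Answer: 31/74 23/74 10/37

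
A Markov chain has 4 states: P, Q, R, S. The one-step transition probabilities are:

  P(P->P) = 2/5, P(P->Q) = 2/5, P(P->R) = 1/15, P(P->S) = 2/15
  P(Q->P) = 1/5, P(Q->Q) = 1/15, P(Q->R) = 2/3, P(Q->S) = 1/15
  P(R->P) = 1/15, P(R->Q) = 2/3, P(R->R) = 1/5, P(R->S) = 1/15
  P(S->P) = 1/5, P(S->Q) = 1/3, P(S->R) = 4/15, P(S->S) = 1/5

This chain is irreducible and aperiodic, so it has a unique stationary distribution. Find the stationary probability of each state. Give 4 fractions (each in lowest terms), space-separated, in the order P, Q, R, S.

The stationary distribution satisfies pi = pi * P, i.e.:
  pi_P = 2/5*pi_P + 1/5*pi_Q + 1/15*pi_R + 1/5*pi_S
  pi_Q = 2/5*pi_P + 1/15*pi_Q + 2/3*pi_R + 1/3*pi_S
  pi_R = 1/15*pi_P + 2/3*pi_Q + 1/5*pi_R + 4/15*pi_S
  pi_S = 2/15*pi_P + 1/15*pi_Q + 1/15*pi_R + 1/5*pi_S
with normalization: pi_P + pi_Q + pi_R + pi_S = 1.

Using the first 3 balance equations plus normalization, the linear system A*pi = b is:
  [-3/5, 1/5, 1/15, 1/5] . pi = 0
  [2/5, -14/15, 2/3, 1/3] . pi = 0
  [1/15, 2/3, -4/5, 4/15] . pi = 0
  [1, 1, 1, 1] . pi = 1

Solving yields:
  pi_P = 305/1593
  pi_Q = 1165/3186
  pi_R = 373/1062
  pi_S = 146/1593

Verification (pi * P):
  305/1593*2/5 + 1165/3186*1/5 + 373/1062*1/15 + 146/1593*1/5 = 305/1593 = pi_P  (ok)
  305/1593*2/5 + 1165/3186*1/15 + 373/1062*2/3 + 146/1593*1/3 = 1165/3186 = pi_Q  (ok)
  305/1593*1/15 + 1165/3186*2/3 + 373/1062*1/5 + 146/1593*4/15 = 373/1062 = pi_R  (ok)
  305/1593*2/15 + 1165/3186*1/15 + 373/1062*1/15 + 146/1593*1/5 = 146/1593 = pi_S  (ok)

Answer: 305/1593 1165/3186 373/1062 146/1593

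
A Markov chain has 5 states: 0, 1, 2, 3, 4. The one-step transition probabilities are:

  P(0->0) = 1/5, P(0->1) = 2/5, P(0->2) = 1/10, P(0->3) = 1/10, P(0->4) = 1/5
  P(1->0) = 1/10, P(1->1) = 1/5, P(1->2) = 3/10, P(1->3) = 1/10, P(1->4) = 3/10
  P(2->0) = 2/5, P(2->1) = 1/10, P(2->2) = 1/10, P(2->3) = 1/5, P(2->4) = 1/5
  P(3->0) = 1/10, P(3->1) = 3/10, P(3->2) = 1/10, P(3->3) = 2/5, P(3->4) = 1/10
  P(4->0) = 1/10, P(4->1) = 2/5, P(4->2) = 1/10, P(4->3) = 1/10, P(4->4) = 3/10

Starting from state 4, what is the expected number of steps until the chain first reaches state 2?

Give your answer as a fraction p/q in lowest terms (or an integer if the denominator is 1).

Let h_i = expected steps to first reach 2 from state i.
Boundary: h_2 = 0.
First-step equations for the other states:
  h_0 = 1 + 1/5*h_0 + 2/5*h_1 + 1/10*h_2 + 1/10*h_3 + 1/5*h_4
  h_1 = 1 + 1/10*h_0 + 1/5*h_1 + 3/10*h_2 + 1/10*h_3 + 3/10*h_4
  h_3 = 1 + 1/10*h_0 + 3/10*h_1 + 1/10*h_2 + 2/5*h_3 + 1/10*h_4
  h_4 = 1 + 1/10*h_0 + 2/5*h_1 + 1/10*h_2 + 1/10*h_3 + 3/10*h_4

Substituting h_2 = 0 and rearranging gives the linear system (I - Q) h = 1:
  [4/5, -2/5, -1/10, -1/5] . (h_0, h_1, h_3, h_4) = 1
  [-1/10, 4/5, -1/10, -3/10] . (h_0, h_1, h_3, h_4) = 1
  [-1/10, -3/10, 3/5, -1/10] . (h_0, h_1, h_3, h_4) = 1
  [-1/10, -2/5, -1/10, 7/10] . (h_0, h_1, h_3, h_4) = 1

Solving yields:
  h_0 = 140/23
  h_1 = 350/69
  h_3 = 430/69
  h_4 = 140/23

Starting state is 4, so the expected hitting time is h_4 = 140/23.

Answer: 140/23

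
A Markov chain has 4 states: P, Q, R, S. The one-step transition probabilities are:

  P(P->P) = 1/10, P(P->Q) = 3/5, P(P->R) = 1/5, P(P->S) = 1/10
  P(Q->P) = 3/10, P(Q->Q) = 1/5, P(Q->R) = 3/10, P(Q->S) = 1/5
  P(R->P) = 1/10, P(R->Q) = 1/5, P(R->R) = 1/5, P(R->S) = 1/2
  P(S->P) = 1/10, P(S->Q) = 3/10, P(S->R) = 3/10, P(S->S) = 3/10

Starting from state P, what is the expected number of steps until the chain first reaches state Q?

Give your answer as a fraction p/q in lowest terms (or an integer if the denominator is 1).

Let h_i = expected steps to first reach Q from state i.
Boundary: h_Q = 0.
First-step equations for the other states:
  h_P = 1 + 1/10*h_P + 3/5*h_Q + 1/5*h_R + 1/10*h_S
  h_R = 1 + 1/10*h_P + 1/5*h_Q + 1/5*h_R + 1/2*h_S
  h_S = 1 + 1/10*h_P + 3/10*h_Q + 3/10*h_R + 3/10*h_S

Substituting h_Q = 0 and rearranging gives the linear system (I - Q) h = 1:
  [9/10, -1/5, -1/10] . (h_P, h_R, h_S) = 1
  [-1/10, 4/5, -1/2] . (h_P, h_R, h_S) = 1
  [-1/10, -3/10, 7/10] . (h_P, h_R, h_S) = 1

Solving yields:
  h_P = 380/167
  h_R = 600/167
  h_S = 550/167

Starting state is P, so the expected hitting time is h_P = 380/167.

Answer: 380/167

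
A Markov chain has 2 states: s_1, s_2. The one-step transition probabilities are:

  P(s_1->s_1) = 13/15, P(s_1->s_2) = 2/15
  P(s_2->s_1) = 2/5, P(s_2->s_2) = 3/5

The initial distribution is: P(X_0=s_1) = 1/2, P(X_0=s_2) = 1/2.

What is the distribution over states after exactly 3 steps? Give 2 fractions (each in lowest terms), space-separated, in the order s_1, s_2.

Propagating the distribution step by step (d_{t+1} = d_t * P):
d_0 = (s_1=1/2, s_2=1/2)
  d_1[s_1] = 1/2*13/15 + 1/2*2/5 = 19/30
  d_1[s_2] = 1/2*2/15 + 1/2*3/5 = 11/30
d_1 = (s_1=19/30, s_2=11/30)
  d_2[s_1] = 19/30*13/15 + 11/30*2/5 = 313/450
  d_2[s_2] = 19/30*2/15 + 11/30*3/5 = 137/450
d_2 = (s_1=313/450, s_2=137/450)
  d_3[s_1] = 313/450*13/15 + 137/450*2/5 = 4891/6750
  d_3[s_2] = 313/450*2/15 + 137/450*3/5 = 1859/6750
d_3 = (s_1=4891/6750, s_2=1859/6750)

Answer: 4891/6750 1859/6750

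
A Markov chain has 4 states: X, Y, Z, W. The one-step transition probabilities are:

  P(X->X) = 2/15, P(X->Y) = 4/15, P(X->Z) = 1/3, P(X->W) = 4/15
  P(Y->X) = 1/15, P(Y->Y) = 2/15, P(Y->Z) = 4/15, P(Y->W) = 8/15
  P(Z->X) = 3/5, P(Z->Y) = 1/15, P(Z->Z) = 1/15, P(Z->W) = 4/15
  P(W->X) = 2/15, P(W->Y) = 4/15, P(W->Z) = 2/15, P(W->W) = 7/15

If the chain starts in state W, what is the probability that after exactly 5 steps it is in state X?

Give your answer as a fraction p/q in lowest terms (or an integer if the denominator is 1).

Answer: 31618/151875

Derivation:
Computing P^5 by repeated multiplication:
P^1 =
  X: [2/15, 4/15, 1/3, 4/15]
  Y: [1/15, 2/15, 4/15, 8/15]
  Z: [3/5, 1/15, 1/15, 4/15]
  W: [2/15, 4/15, 2/15, 7/15]
P^2 =
  X: [61/225, 37/225, 13/75, 88/225]
  Y: [56/225, 44/225, 11/75, 92/225]
  Z: [4/25, 11/45, 58/225, 76/225]
  W: [8/45, 46/225, 14/75, 97/225]
P^3 =
  X: [686/3375, 709/3375, 668/3375, 1312/3375]
  Y: [637/3375, 713/3375, 673/3375, 1352/3375]
  Z: [89/375, 616/3375, 122/675, 1348/3375]
  W: [698/3375, 682/3375, 124/675, 11/27]
P^4 =
  X: [10717/50625, 10078/50625, 118/625, 20272/50625]
  Y: [10748/50625, 2011/10125, 1046/5625, 20408/50625]
  Z: [1156/5625, 10438/50625, 391/2025, 20008/50625]
  W: [10408/50625, 10276/50625, 3196/16875, 20353/50625]
P^5 =
  X: [158078/759375, 30734/151875, 143999/759375, 303628/759375]
  Y: [157093/759375, 154148/759375, 28838/151875, 303944/759375]
  Z: [17693/84375, 152299/759375, 143563/759375, 304276/759375]
  W: [31618/151875, 153184/759375, 143438/759375, 304663/759375]

(P^5)[W -> X] = 31618/151875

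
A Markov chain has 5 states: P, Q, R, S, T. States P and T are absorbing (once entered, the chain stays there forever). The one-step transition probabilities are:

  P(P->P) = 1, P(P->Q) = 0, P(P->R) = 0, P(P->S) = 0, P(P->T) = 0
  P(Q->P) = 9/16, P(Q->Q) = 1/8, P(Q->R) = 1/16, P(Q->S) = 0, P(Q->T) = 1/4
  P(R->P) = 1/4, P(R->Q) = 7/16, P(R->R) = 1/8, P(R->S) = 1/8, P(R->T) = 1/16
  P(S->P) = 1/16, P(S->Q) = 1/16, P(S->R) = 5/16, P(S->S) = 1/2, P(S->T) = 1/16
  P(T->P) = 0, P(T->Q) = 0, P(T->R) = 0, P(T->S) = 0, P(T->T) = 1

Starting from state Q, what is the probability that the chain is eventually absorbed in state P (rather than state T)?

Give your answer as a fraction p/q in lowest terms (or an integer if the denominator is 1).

Answer: 476/685

Derivation:
Let a_i = P(absorbed in P | start in state i).
Boundary conditions: a_P = 1, a_T = 0.
For each transient state i, a_i = sum_j P(i->j) * a_j:
  a_Q = 9/16*a_P + 1/8*a_Q + 1/16*a_R + 0*a_S + 1/4*a_T
  a_R = 1/4*a_P + 7/16*a_Q + 1/8*a_R + 1/8*a_S + 1/16*a_T
  a_S = 1/16*a_P + 1/16*a_Q + 5/16*a_R + 1/2*a_S + 1/16*a_T

Substituting a_P = 1 and a_T = 0, rearrange to (I - Q) a = r where r[i] = P(i -> P):
  [7/8, -1/16, 0] . (a_Q, a_R, a_S) = 9/16
  [-7/16, 7/8, -1/8] . (a_Q, a_R, a_S) = 1/4
  [-1/16, -5/16, 1/2] . (a_Q, a_R, a_S) = 1/16

Solving yields:
  a_Q = 476/685
  a_R = 499/685
  a_S = 457/685

Starting state is Q, so the absorption probability is a_Q = 476/685.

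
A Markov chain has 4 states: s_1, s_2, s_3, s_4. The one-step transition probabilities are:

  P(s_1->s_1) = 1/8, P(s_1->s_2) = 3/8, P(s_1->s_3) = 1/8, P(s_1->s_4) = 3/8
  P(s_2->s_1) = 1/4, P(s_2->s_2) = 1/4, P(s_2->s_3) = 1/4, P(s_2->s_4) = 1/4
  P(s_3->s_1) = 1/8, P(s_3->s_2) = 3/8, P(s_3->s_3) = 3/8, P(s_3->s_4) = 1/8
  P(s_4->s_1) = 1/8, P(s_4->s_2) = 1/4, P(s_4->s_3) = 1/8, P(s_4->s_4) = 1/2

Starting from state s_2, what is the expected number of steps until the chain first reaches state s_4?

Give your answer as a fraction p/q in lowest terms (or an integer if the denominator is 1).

Answer: 62/15

Derivation:
Let h_i = expected steps to first reach s_4 from state i.
Boundary: h_s_4 = 0.
First-step equations for the other states:
  h_s_1 = 1 + 1/8*h_s_1 + 3/8*h_s_2 + 1/8*h_s_3 + 3/8*h_s_4
  h_s_2 = 1 + 1/4*h_s_1 + 1/4*h_s_2 + 1/4*h_s_3 + 1/4*h_s_4
  h_s_3 = 1 + 1/8*h_s_1 + 3/8*h_s_2 + 3/8*h_s_3 + 1/8*h_s_4

Substituting h_s_4 = 0 and rearranging gives the linear system (I - Q) h = 1:
  [7/8, -3/8, -1/8] . (h_s_1, h_s_2, h_s_3) = 1
  [-1/4, 3/4, -1/4] . (h_s_1, h_s_2, h_s_3) = 1
  [-1/8, -3/8, 5/8] . (h_s_1, h_s_2, h_s_3) = 1

Solving yields:
  h_s_1 = 18/5
  h_s_2 = 62/15
  h_s_3 = 24/5

Starting state is s_2, so the expected hitting time is h_s_2 = 62/15.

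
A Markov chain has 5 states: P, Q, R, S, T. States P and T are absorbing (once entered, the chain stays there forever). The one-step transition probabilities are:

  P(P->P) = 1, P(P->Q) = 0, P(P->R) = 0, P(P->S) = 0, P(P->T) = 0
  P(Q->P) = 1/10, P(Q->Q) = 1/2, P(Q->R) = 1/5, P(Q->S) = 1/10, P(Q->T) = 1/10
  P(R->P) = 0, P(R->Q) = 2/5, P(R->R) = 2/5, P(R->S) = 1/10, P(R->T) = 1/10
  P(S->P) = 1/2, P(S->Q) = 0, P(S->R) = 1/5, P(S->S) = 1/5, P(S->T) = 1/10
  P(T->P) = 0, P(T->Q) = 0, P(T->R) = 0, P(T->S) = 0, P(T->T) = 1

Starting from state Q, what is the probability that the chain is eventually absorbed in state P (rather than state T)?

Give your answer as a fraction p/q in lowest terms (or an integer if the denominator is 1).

Let a_i = P(absorbed in P | start in state i).
Boundary conditions: a_P = 1, a_T = 0.
For each transient state i, a_i = sum_j P(i->j) * a_j:
  a_Q = 1/10*a_P + 1/2*a_Q + 1/5*a_R + 1/10*a_S + 1/10*a_T
  a_R = 0*a_P + 2/5*a_Q + 2/5*a_R + 1/10*a_S + 1/10*a_T
  a_S = 1/2*a_P + 0*a_Q + 1/5*a_R + 1/5*a_S + 1/10*a_T

Substituting a_P = 1 and a_T = 0, rearrange to (I - Q) a = r where r[i] = P(i -> P):
  [1/2, -1/5, -1/10] . (a_Q, a_R, a_S) = 1/10
  [-2/5, 3/5, -1/10] . (a_Q, a_R, a_S) = 0
  [0, -1/5, 4/5] . (a_Q, a_R, a_S) = 1/2

Solving yields:
  a_Q = 43/79
  a_R = 77/158
  a_S = 59/79

Starting state is Q, so the absorption probability is a_Q = 43/79.

Answer: 43/79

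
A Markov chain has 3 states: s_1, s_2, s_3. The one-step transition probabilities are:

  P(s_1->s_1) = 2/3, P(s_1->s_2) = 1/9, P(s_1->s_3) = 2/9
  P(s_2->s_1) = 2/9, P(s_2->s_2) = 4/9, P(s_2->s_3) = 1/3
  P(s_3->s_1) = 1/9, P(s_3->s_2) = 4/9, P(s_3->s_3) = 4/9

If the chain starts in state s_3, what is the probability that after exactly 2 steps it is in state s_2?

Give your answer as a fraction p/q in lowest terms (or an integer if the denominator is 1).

Answer: 11/27

Derivation:
Computing P^2 by repeated multiplication:
P^1 =
  s_1: [2/3, 1/9, 2/9]
  s_2: [2/9, 4/9, 1/3]
  s_3: [1/9, 4/9, 4/9]
P^2 =
  s_1: [40/81, 2/9, 23/81]
  s_2: [23/81, 10/27, 28/81]
  s_3: [2/9, 11/27, 10/27]

(P^2)[s_3 -> s_2] = 11/27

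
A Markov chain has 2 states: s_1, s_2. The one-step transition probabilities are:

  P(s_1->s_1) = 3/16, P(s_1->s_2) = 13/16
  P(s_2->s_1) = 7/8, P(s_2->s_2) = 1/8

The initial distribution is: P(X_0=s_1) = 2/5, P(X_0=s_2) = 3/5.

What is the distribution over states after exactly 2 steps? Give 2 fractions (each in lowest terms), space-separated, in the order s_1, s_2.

Propagating the distribution step by step (d_{t+1} = d_t * P):
d_0 = (s_1=2/5, s_2=3/5)
  d_1[s_1] = 2/5*3/16 + 3/5*7/8 = 3/5
  d_1[s_2] = 2/5*13/16 + 3/5*1/8 = 2/5
d_1 = (s_1=3/5, s_2=2/5)
  d_2[s_1] = 3/5*3/16 + 2/5*7/8 = 37/80
  d_2[s_2] = 3/5*13/16 + 2/5*1/8 = 43/80
d_2 = (s_1=37/80, s_2=43/80)

Answer: 37/80 43/80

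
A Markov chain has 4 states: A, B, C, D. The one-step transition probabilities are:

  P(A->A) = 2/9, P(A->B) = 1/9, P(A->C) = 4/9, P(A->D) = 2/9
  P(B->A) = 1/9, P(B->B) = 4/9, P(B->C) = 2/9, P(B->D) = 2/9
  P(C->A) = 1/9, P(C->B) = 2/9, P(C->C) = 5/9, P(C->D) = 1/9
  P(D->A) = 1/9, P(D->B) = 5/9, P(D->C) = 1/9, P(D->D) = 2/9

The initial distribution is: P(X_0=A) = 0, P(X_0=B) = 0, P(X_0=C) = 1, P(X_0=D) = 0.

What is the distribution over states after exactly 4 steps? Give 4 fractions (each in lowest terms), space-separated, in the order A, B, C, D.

Propagating the distribution step by step (d_{t+1} = d_t * P):
d_0 = (A=0, B=0, C=1, D=0)
  d_1[A] = 0*2/9 + 0*1/9 + 1*1/9 + 0*1/9 = 1/9
  d_1[B] = 0*1/9 + 0*4/9 + 1*2/9 + 0*5/9 = 2/9
  d_1[C] = 0*4/9 + 0*2/9 + 1*5/9 + 0*1/9 = 5/9
  d_1[D] = 0*2/9 + 0*2/9 + 1*1/9 + 0*2/9 = 1/9
d_1 = (A=1/9, B=2/9, C=5/9, D=1/9)
  d_2[A] = 1/9*2/9 + 2/9*1/9 + 5/9*1/9 + 1/9*1/9 = 10/81
  d_2[B] = 1/9*1/9 + 2/9*4/9 + 5/9*2/9 + 1/9*5/9 = 8/27
  d_2[C] = 1/9*4/9 + 2/9*2/9 + 5/9*5/9 + 1/9*1/9 = 34/81
  d_2[D] = 1/9*2/9 + 2/9*2/9 + 5/9*1/9 + 1/9*2/9 = 13/81
d_2 = (A=10/81, B=8/27, C=34/81, D=13/81)
  d_3[A] = 10/81*2/9 + 8/27*1/9 + 34/81*1/9 + 13/81*1/9 = 91/729
  d_3[B] = 10/81*1/9 + 8/27*4/9 + 34/81*2/9 + 13/81*5/9 = 239/729
  d_3[C] = 10/81*4/9 + 8/27*2/9 + 34/81*5/9 + 13/81*1/9 = 271/729
  d_3[D] = 10/81*2/9 + 8/27*2/9 + 34/81*1/9 + 13/81*2/9 = 128/729
d_3 = (A=91/729, B=239/729, C=271/729, D=128/729)
  d_4[A] = 91/729*2/9 + 239/729*1/9 + 271/729*1/9 + 128/729*1/9 = 820/6561
  d_4[B] = 91/729*1/9 + 239/729*4/9 + 271/729*2/9 + 128/729*5/9 = 743/2187
  d_4[C] = 91/729*4/9 + 239/729*2/9 + 271/729*5/9 + 128/729*1/9 = 775/2187
  d_4[D] = 91/729*2/9 + 239/729*2/9 + 271/729*1/9 + 128/729*2/9 = 1187/6561
d_4 = (A=820/6561, B=743/2187, C=775/2187, D=1187/6561)

Answer: 820/6561 743/2187 775/2187 1187/6561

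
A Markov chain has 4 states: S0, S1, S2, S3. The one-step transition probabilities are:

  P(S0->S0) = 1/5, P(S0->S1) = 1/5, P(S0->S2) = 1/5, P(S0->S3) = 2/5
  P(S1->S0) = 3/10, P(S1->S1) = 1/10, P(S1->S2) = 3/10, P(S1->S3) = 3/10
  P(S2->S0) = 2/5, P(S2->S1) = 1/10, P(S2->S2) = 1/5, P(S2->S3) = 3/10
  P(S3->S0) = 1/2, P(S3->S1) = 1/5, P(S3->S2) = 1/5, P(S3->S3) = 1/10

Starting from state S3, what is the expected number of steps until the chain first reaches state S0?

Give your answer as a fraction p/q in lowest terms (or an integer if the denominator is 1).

Let h_i = expected steps to first reach S0 from state i.
Boundary: h_S0 = 0.
First-step equations for the other states:
  h_S1 = 1 + 3/10*h_S0 + 1/10*h_S1 + 3/10*h_S2 + 3/10*h_S3
  h_S2 = 1 + 2/5*h_S0 + 1/10*h_S1 + 1/5*h_S2 + 3/10*h_S3
  h_S3 = 1 + 1/2*h_S0 + 1/5*h_S1 + 1/5*h_S2 + 1/10*h_S3

Substituting h_S0 = 0 and rearranging gives the linear system (I - Q) h = 1:
  [9/10, -3/10, -3/10] . (h_S1, h_S2, h_S3) = 1
  [-1/10, 4/5, -3/10] . (h_S1, h_S2, h_S3) = 1
  [-1/5, -1/5, 9/10] . (h_S1, h_S2, h_S3) = 1

Solving yields:
  h_S1 = 8/3
  h_S2 = 80/33
  h_S3 = 74/33

Starting state is S3, so the expected hitting time is h_S3 = 74/33.

Answer: 74/33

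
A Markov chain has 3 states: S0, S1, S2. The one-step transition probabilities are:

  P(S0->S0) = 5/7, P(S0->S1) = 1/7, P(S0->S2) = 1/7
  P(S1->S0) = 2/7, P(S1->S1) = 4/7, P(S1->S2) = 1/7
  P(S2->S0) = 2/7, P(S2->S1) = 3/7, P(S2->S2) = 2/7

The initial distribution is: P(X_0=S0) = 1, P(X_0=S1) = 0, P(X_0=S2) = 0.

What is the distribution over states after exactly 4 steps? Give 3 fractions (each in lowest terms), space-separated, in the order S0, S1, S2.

Propagating the distribution step by step (d_{t+1} = d_t * P):
d_0 = (S0=1, S1=0, S2=0)
  d_1[S0] = 1*5/7 + 0*2/7 + 0*2/7 = 5/7
  d_1[S1] = 1*1/7 + 0*4/7 + 0*3/7 = 1/7
  d_1[S2] = 1*1/7 + 0*1/7 + 0*2/7 = 1/7
d_1 = (S0=5/7, S1=1/7, S2=1/7)
  d_2[S0] = 5/7*5/7 + 1/7*2/7 + 1/7*2/7 = 29/49
  d_2[S1] = 5/7*1/7 + 1/7*4/7 + 1/7*3/7 = 12/49
  d_2[S2] = 5/7*1/7 + 1/7*1/7 + 1/7*2/7 = 8/49
d_2 = (S0=29/49, S1=12/49, S2=8/49)
  d_3[S0] = 29/49*5/7 + 12/49*2/7 + 8/49*2/7 = 185/343
  d_3[S1] = 29/49*1/7 + 12/49*4/7 + 8/49*3/7 = 101/343
  d_3[S2] = 29/49*1/7 + 12/49*1/7 + 8/49*2/7 = 57/343
d_3 = (S0=185/343, S1=101/343, S2=57/343)
  d_4[S0] = 185/343*5/7 + 101/343*2/7 + 57/343*2/7 = 1241/2401
  d_4[S1] = 185/343*1/7 + 101/343*4/7 + 57/343*3/7 = 760/2401
  d_4[S2] = 185/343*1/7 + 101/343*1/7 + 57/343*2/7 = 400/2401
d_4 = (S0=1241/2401, S1=760/2401, S2=400/2401)

Answer: 1241/2401 760/2401 400/2401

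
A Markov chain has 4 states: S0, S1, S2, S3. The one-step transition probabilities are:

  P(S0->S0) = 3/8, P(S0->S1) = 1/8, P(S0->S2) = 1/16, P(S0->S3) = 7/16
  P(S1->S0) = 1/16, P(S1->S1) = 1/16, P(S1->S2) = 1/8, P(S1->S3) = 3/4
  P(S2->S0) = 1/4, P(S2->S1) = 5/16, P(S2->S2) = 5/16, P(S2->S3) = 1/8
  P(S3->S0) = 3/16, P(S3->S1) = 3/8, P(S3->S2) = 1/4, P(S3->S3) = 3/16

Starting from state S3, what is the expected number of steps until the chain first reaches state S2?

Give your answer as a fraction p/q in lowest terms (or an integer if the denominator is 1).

Let h_i = expected steps to first reach S2 from state i.
Boundary: h_S2 = 0.
First-step equations for the other states:
  h_S0 = 1 + 3/8*h_S0 + 1/8*h_S1 + 1/16*h_S2 + 7/16*h_S3
  h_S1 = 1 + 1/16*h_S0 + 1/16*h_S1 + 1/8*h_S2 + 3/4*h_S3
  h_S3 = 1 + 3/16*h_S0 + 3/8*h_S1 + 1/4*h_S2 + 3/16*h_S3

Substituting h_S2 = 0 and rearranging gives the linear system (I - Q) h = 1:
  [5/8, -1/8, -7/16] . (h_S0, h_S1, h_S3) = 1
  [-1/16, 15/16, -3/4] . (h_S0, h_S1, h_S3) = 1
  [-3/16, -3/8, 13/16] . (h_S0, h_S1, h_S3) = 1

Solving yields:
  h_S0 = 1024/155
  h_S1 = 912/155
  h_S3 = 848/155

Starting state is S3, so the expected hitting time is h_S3 = 848/155.

Answer: 848/155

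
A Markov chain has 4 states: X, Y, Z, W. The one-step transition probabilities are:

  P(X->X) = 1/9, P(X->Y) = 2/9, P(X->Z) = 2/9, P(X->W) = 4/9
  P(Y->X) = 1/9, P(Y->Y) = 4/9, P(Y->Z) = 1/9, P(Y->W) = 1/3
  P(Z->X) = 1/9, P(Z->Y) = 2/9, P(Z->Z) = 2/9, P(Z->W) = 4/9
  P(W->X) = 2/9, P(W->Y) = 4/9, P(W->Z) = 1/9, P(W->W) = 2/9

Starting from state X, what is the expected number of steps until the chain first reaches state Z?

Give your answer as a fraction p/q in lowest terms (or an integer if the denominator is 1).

Let h_i = expected steps to first reach Z from state i.
Boundary: h_Z = 0.
First-step equations for the other states:
  h_X = 1 + 1/9*h_X + 2/9*h_Y + 2/9*h_Z + 4/9*h_W
  h_Y = 1 + 1/9*h_X + 4/9*h_Y + 1/9*h_Z + 1/3*h_W
  h_W = 1 + 2/9*h_X + 4/9*h_Y + 1/9*h_Z + 2/9*h_W

Substituting h_Z = 0 and rearranging gives the linear system (I - Q) h = 1:
  [8/9, -2/9, -4/9] . (h_X, h_Y, h_W) = 1
  [-1/9, 5/9, -1/3] . (h_X, h_Y, h_W) = 1
  [-2/9, -4/9, 7/9] . (h_X, h_Y, h_W) = 1

Solving yields:
  h_X = 237/34
  h_Y = 267/34
  h_W = 132/17

Starting state is X, so the expected hitting time is h_X = 237/34.

Answer: 237/34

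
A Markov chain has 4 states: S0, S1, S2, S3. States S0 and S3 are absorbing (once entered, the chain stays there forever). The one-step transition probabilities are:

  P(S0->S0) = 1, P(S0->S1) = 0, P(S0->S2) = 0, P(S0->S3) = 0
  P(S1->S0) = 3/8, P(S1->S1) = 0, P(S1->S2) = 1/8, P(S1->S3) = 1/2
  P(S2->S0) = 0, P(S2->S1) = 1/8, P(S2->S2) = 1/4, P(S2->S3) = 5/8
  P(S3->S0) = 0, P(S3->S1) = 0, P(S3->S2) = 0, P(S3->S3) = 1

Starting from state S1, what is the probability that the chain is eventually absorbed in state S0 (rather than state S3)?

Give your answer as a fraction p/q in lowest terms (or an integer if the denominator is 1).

Let a_i = P(absorbed in S0 | start in state i).
Boundary conditions: a_S0 = 1, a_S3 = 0.
For each transient state i, a_i = sum_j P(i->j) * a_j:
  a_S1 = 3/8*a_S0 + 0*a_S1 + 1/8*a_S2 + 1/2*a_S3
  a_S2 = 0*a_S0 + 1/8*a_S1 + 1/4*a_S2 + 5/8*a_S3

Substituting a_S0 = 1 and a_S3 = 0, rearrange to (I - Q) a = r where r[i] = P(i -> S0):
  [1, -1/8] . (a_S1, a_S2) = 3/8
  [-1/8, 3/4] . (a_S1, a_S2) = 0

Solving yields:
  a_S1 = 18/47
  a_S2 = 3/47

Starting state is S1, so the absorption probability is a_S1 = 18/47.

Answer: 18/47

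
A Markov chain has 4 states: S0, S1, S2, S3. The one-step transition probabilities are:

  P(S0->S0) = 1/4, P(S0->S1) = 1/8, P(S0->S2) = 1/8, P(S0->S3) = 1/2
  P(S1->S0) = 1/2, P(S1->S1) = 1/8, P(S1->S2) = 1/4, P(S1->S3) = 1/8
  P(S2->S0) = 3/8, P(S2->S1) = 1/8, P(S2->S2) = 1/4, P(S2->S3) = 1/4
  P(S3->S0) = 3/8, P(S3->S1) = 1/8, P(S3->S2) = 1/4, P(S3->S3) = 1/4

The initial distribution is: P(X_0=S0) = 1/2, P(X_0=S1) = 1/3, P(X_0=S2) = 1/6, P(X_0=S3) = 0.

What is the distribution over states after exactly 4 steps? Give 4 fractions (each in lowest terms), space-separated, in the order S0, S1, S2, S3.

Answer: 8533/24576 1/8 5077/24576 3947/12288

Derivation:
Propagating the distribution step by step (d_{t+1} = d_t * P):
d_0 = (S0=1/2, S1=1/3, S2=1/6, S3=0)
  d_1[S0] = 1/2*1/4 + 1/3*1/2 + 1/6*3/8 + 0*3/8 = 17/48
  d_1[S1] = 1/2*1/8 + 1/3*1/8 + 1/6*1/8 + 0*1/8 = 1/8
  d_1[S2] = 1/2*1/8 + 1/3*1/4 + 1/6*1/4 + 0*1/4 = 3/16
  d_1[S3] = 1/2*1/2 + 1/3*1/8 + 1/6*1/4 + 0*1/4 = 1/3
d_1 = (S0=17/48, S1=1/8, S2=3/16, S3=1/3)
  d_2[S0] = 17/48*1/4 + 1/8*1/2 + 3/16*3/8 + 1/3*3/8 = 133/384
  d_2[S1] = 17/48*1/8 + 1/8*1/8 + 3/16*1/8 + 1/3*1/8 = 1/8
  d_2[S2] = 17/48*1/8 + 1/8*1/4 + 3/16*1/4 + 1/3*1/4 = 79/384
  d_2[S3] = 17/48*1/2 + 1/8*1/8 + 3/16*1/4 + 1/3*1/4 = 31/96
d_2 = (S0=133/384, S1=1/8, S2=79/384, S3=31/96)
  d_3[S0] = 133/384*1/4 + 1/8*1/2 + 79/384*3/8 + 31/96*3/8 = 1067/3072
  d_3[S1] = 133/384*1/8 + 1/8*1/8 + 79/384*1/8 + 31/96*1/8 = 1/8
  d_3[S2] = 133/384*1/8 + 1/8*1/4 + 79/384*1/4 + 31/96*1/4 = 635/3072
  d_3[S3] = 133/384*1/2 + 1/8*1/8 + 79/384*1/4 + 31/96*1/4 = 493/1536
d_3 = (S0=1067/3072, S1=1/8, S2=635/3072, S3=493/1536)
  d_4[S0] = 1067/3072*1/4 + 1/8*1/2 + 635/3072*3/8 + 493/1536*3/8 = 8533/24576
  d_4[S1] = 1067/3072*1/8 + 1/8*1/8 + 635/3072*1/8 + 493/1536*1/8 = 1/8
  d_4[S2] = 1067/3072*1/8 + 1/8*1/4 + 635/3072*1/4 + 493/1536*1/4 = 5077/24576
  d_4[S3] = 1067/3072*1/2 + 1/8*1/8 + 635/3072*1/4 + 493/1536*1/4 = 3947/12288
d_4 = (S0=8533/24576, S1=1/8, S2=5077/24576, S3=3947/12288)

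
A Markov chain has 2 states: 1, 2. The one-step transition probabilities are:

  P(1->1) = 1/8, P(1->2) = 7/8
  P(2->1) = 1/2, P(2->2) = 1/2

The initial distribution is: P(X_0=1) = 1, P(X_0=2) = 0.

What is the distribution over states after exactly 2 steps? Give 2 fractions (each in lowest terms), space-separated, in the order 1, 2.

Propagating the distribution step by step (d_{t+1} = d_t * P):
d_0 = (1=1, 2=0)
  d_1[1] = 1*1/8 + 0*1/2 = 1/8
  d_1[2] = 1*7/8 + 0*1/2 = 7/8
d_1 = (1=1/8, 2=7/8)
  d_2[1] = 1/8*1/8 + 7/8*1/2 = 29/64
  d_2[2] = 1/8*7/8 + 7/8*1/2 = 35/64
d_2 = (1=29/64, 2=35/64)

Answer: 29/64 35/64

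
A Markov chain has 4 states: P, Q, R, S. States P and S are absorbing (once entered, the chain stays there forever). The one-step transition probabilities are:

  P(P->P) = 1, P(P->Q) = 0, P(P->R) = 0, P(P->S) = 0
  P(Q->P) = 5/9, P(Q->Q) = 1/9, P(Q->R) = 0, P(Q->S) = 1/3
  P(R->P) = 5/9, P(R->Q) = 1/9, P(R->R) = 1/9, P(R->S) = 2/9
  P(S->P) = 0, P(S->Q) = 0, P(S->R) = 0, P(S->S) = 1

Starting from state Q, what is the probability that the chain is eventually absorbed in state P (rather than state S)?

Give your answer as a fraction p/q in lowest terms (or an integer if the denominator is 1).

Let a_i = P(absorbed in P | start in state i).
Boundary conditions: a_P = 1, a_S = 0.
For each transient state i, a_i = sum_j P(i->j) * a_j:
  a_Q = 5/9*a_P + 1/9*a_Q + 0*a_R + 1/3*a_S
  a_R = 5/9*a_P + 1/9*a_Q + 1/9*a_R + 2/9*a_S

Substituting a_P = 1 and a_S = 0, rearrange to (I - Q) a = r where r[i] = P(i -> P):
  [8/9, 0] . (a_Q, a_R) = 5/9
  [-1/9, 8/9] . (a_Q, a_R) = 5/9

Solving yields:
  a_Q = 5/8
  a_R = 45/64

Starting state is Q, so the absorption probability is a_Q = 5/8.

Answer: 5/8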